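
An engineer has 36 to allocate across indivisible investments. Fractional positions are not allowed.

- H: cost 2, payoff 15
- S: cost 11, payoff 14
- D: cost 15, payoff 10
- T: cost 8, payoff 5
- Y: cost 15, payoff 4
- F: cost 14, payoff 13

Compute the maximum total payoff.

This is an integer program with binary decision variables.
H + S + F: cost 2 + 11 + 14 = 27 ≤ 36, payoff 15 + 14 + 13 = 42.
H + S + D + T: cost 2 + 11 + 15 + 8 = 36 ≤ 36, payoff 15 + 14 + 10 + 5 = 44.
H + S + T + F: cost 2 + 11 + 8 + 14 = 35 ≤ 36, payoff 15 + 14 + 5 + 13 = 47.
Best is H, S, T, and F with total payoff 47.

47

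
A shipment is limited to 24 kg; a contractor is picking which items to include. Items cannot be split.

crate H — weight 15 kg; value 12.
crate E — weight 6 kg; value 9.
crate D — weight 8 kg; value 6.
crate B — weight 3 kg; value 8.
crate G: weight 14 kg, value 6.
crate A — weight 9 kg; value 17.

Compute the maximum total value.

Allowing fractional choices, the relaxed optimum would be about 38.8, but items are indivisible.
crate E + crate D + crate A: weight 6 + 8 + 9 = 23 ≤ 24, value 9 + 6 + 17 = 32.
crate D + crate B + crate A: weight 8 + 3 + 9 = 20 ≤ 24, value 6 + 8 + 17 = 31.
crate E + crate B + crate A: weight 6 + 3 + 9 = 18 ≤ 24, value 9 + 8 + 17 = 34.
Best is crate E, crate B, and crate A with total value 34.

34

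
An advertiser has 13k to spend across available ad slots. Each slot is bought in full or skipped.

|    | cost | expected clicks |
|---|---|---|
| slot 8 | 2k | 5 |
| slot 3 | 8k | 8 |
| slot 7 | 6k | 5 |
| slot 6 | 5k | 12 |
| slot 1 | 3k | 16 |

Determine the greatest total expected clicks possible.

33

Treat it as a binary knapsack problem.
Take slot 8, slot 6, and slot 1: cost 2 + 5 + 3 = 10 ≤ 13, expected clicks 5 + 12 + 16 = 33.
No other feasible combination does better.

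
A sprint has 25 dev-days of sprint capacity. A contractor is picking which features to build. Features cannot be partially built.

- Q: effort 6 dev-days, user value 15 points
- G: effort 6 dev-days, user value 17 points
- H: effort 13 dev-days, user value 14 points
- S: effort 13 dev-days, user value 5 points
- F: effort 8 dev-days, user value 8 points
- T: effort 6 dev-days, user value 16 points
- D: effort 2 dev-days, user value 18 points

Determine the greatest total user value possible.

G + F + T + D: effort 6 + 8 + 6 + 2 = 22 ≤ 25, user value 17 + 8 + 16 + 18 = 59.
Q + G + T + D: effort 6 + 6 + 6 + 2 = 20 ≤ 25, user value 15 + 17 + 16 + 18 = 66.
Best is Q, G, T, and D with total user value 66.

66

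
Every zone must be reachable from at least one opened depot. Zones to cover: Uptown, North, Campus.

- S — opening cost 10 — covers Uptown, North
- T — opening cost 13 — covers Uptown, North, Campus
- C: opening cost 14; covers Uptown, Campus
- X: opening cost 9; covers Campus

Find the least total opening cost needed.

13

This is a weighted set-cover instance.
T alone covers Uptown, North, Campus — every zone.
Total opening cost: 13.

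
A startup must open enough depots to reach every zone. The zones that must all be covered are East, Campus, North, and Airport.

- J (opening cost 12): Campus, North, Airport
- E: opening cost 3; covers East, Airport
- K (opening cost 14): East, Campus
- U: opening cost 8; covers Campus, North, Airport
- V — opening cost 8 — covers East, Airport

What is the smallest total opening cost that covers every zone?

Choose E and U: together they cover East, Campus, North, Airport — every zone.
Total opening cost: 3 + 8 = 11.
No cover costs less than 11.

11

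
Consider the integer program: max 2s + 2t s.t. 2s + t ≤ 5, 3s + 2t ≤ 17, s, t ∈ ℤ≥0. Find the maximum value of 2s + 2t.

(s,t)=(0,5) is feasible, giving 10.
(s,t)=(0,4) is feasible, giving 8.
No feasible integer point exceeds 10.

10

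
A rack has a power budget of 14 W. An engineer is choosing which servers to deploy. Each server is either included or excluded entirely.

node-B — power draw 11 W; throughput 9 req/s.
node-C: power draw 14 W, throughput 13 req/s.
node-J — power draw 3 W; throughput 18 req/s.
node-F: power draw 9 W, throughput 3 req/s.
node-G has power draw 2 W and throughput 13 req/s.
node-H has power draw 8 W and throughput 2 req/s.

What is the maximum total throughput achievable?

This is a 0-1 knapsack instance.
node-J + node-G: power draw 3 + 2 = 5 ≤ 14, throughput 18 + 13 = 31.
node-J + node-G + node-H: power draw 3 + 2 + 8 = 13 ≤ 14, throughput 18 + 13 + 2 = 33.
node-J + node-F + node-G: power draw 3 + 9 + 2 = 14 ≤ 14, throughput 18 + 3 + 13 = 34.
Best is node-J, node-F, and node-G with total throughput 34.

34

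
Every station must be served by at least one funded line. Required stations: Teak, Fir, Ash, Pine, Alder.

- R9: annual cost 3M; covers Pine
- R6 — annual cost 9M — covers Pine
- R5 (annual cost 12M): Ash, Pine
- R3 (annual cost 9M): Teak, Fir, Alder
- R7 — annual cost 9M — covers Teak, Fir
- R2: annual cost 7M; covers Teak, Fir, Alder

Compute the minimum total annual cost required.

19

This is an integer covering problem.
Choose R5 and R2: together they cover Teak, Fir, Ash, Pine, Alder — every station.
Total annual cost: 12 + 7 = 19.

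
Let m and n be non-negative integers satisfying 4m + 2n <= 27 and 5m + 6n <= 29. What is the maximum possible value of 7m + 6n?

Relaxing integrality, the LP optimum is 40.60 at (m,n) = (5.8, 0), which is not an integer point.
(m,n)=(5,0): 4·5+2·0=20≤27, 5·5+6·0=25≤29, objective 35.
(m,n)=(4,1): 4·4+2·1=18≤27, 5·4+6·1=26≤29, objective 34.
(m,n)=(4,0): 4·4+2·0=16≤27, 5·4+6·0=20≤29, objective 28.
No feasible integer point exceeds 35.

35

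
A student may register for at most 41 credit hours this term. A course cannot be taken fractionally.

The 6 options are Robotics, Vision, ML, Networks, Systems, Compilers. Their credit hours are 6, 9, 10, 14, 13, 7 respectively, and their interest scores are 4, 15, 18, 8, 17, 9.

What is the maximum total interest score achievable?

Take Vision, ML, Systems, and Compilers: credit hours 9 + 10 + 13 + 7 = 39 ≤ 41, interest score 15 + 18 + 17 + 9 = 59.
No other feasible combination does better.

59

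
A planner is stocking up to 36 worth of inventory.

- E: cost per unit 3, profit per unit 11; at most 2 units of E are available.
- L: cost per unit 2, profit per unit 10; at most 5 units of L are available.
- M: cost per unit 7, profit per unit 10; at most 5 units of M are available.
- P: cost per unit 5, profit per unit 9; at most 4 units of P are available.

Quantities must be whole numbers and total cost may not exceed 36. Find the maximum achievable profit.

L has the best ratio (10/2); taking only L gives at most 5×10 = 50 (stopped by the supply cap of 5).
Mixing does better — 2×E, 5×L, and 4×P: cost 36 ≤ 36, profit 2·11 + 5·10 + 4·9 = 108.

108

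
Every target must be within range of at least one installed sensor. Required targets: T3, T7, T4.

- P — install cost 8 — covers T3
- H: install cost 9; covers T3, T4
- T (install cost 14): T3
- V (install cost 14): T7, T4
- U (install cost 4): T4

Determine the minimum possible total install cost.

The greedy cost-per-new-target heuristic would pick U, P, and V for 26, but a cheaper cover exists.
Choose P and V: together they cover T3, T7, T4 — every target.
Total install cost: 8 + 14 = 22.
No cover costs less than 22.

22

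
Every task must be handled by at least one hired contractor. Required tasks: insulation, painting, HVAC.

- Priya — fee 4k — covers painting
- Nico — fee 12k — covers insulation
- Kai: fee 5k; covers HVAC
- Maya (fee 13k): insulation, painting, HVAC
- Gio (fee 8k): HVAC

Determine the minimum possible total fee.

13

The greedy cost-per-new-task heuristic would pick Priya, Kai, and Nico for 21, but a cheaper cover exists.
Maya alone covers insulation, painting, HVAC — every task.
Total fee: 13.
No cover costs less than 13.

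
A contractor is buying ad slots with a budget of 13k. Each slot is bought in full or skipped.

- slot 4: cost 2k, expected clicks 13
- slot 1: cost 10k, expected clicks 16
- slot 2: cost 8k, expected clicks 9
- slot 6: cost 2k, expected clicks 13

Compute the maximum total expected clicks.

35

slot 4 + slot 1: cost 2 + 10 = 12 ≤ 13, expected clicks 13 + 16 = 29.
slot 4 + slot 2 + slot 6: cost 2 + 8 + 2 = 12 ≤ 13, expected clicks 13 + 9 + 13 = 35.
Best is slot 4, slot 2, and slot 6 with total expected clicks 35.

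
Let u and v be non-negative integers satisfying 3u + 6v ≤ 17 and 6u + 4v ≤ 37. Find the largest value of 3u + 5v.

15

Relaxing integrality, the LP optimum is 17.00 at (u,v) = (5.67, 0), which is not an integer point.
(u,v)=(5,0): 3·5+6·0=15≤17, 6·5+4·0=30≤37, objective 15.
(u,v)=(4,0): 3·4+6·0=12≤17, 6·4+4·0=24≤37, objective 12.
Maximum is 15 at (u,v)=(5,0).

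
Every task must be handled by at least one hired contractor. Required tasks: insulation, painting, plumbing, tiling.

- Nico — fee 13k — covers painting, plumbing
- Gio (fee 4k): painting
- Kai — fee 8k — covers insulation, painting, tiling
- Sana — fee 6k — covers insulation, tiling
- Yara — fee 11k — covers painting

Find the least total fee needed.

This is a weighted set-cover instance.
The greedy cost-per-new-task heuristic would pick Kai and Nico for 21, but a cheaper cover exists.
Choose Nico and Sana: together they cover insulation, painting, plumbing, tiling — every task.
Total fee: 13 + 6 = 19.
No cover costs less than 19.

19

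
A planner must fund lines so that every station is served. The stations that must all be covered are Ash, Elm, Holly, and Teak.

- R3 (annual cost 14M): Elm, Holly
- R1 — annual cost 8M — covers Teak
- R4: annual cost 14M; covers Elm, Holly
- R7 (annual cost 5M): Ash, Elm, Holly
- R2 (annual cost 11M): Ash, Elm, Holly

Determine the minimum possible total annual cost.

This is an integer covering problem.
Choose R1 and R7: together they cover Ash, Elm, Holly, Teak — every station.
Total annual cost: 8 + 5 = 13.
No cover costs less than 13.

13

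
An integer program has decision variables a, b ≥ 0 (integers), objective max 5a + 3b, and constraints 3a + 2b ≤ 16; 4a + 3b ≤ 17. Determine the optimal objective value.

20

(a,b)=(4,0): 3·4+2·0=12≤16, 4·4+3·0=16≤17, objective 20.
(a,b)=(3,1): 3·3+2·1=11≤16, 4·3+3·1=15≤17, objective 18.
(a,b)=(3,0): 3·3+2·0=9≤16, 4·3+3·0=12≤17, objective 15.
No feasible integer point exceeds 20.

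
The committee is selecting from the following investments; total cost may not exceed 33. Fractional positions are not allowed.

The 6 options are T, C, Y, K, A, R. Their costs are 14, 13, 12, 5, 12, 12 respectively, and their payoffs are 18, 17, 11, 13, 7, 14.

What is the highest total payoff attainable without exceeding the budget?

Allowing fractional choices, the relaxed optimum would be about 49.2, but investments are indivisible.
T + C + K: cost 14 + 13 + 5 = 32 ≤ 33, payoff 18 + 17 + 13 = 48.
T + K + R: cost 14 + 5 + 12 = 31 ≤ 33, payoff 18 + 13 + 14 = 45.
Best is T, C, and K with total payoff 48.

48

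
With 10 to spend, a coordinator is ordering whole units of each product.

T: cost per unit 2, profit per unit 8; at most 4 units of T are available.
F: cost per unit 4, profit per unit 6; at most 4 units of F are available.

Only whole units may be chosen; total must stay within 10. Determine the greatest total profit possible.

32

This is a bounded integer knapsack.
Take 4×T: cost 8 ≤ 10, profit 4·8 = 32.
T has the best ratio (8/2) and is taken to its limit of 4; remaining capacity is filled optimally with the others.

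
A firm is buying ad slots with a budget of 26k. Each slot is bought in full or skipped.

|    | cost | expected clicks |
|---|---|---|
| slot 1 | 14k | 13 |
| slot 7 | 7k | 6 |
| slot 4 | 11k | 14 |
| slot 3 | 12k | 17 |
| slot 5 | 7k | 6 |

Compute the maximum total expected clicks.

Allowing fractional choices, the relaxed optimum would be about 33.8, but ad slots are indivisible.
slot 1 + slot 3: cost 14 + 12 = 26 ≤ 26, expected clicks 13 + 17 = 30.
slot 4 + slot 3: cost 11 + 12 = 23 ≤ 26, expected clicks 14 + 17 = 31.
slot 7 + slot 3 + slot 5: cost 7 + 12 + 7 = 26 ≤ 26, expected clicks 6 + 17 + 6 = 29.
Best is slot 4 and slot 3 with total expected clicks 31.

31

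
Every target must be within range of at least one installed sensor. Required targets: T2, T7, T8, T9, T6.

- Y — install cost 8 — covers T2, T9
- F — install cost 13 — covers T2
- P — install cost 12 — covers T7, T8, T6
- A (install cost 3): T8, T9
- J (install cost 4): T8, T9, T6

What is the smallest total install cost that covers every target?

20

The greedy cost-per-new-target heuristic would pick J, Y, and P for 24, but a cheaper cover exists.
Choose Y and P: together they cover T2, T7, T8, T9, T6 — every target.
Total install cost: 8 + 12 = 20.
No cover costs less than 20.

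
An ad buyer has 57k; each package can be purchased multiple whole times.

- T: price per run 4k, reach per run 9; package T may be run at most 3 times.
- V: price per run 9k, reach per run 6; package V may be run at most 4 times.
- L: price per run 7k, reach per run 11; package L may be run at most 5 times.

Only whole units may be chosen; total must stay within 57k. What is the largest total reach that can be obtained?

88

T has the best ratio (9/4); taking only T gives at most 3×9 = 27 (stopped by the supply cap of 3).
Mixing does better — 3×T, 1×V, and 5×L: price 56 ≤ 57, reach 3·9 + 1·6 + 5·11 = 88.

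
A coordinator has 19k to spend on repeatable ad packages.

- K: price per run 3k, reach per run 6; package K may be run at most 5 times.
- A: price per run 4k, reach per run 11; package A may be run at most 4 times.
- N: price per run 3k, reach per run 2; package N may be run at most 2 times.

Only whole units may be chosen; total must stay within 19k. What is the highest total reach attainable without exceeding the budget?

50

This is a bounded integer knapsack.
Take 1×K and 4×A: price 19 ≤ 19, reach 1·6 + 4·11 = 50.
A has the best ratio (11/4) and is taken to its limit of 4; remaining capacity is filled optimally with the others.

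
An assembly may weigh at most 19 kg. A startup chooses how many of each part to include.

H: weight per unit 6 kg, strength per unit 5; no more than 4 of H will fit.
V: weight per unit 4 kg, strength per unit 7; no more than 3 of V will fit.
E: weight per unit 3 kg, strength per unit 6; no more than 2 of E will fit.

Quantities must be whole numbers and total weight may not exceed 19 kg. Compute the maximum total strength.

33

E has the best ratio (6/3); taking only E gives at most 2×6 = 12 (stopped by the supply cap of 2).
Mixing does better — 3×V and 2×E: weight 18 ≤ 19, strength 3·7 + 2·6 = 33.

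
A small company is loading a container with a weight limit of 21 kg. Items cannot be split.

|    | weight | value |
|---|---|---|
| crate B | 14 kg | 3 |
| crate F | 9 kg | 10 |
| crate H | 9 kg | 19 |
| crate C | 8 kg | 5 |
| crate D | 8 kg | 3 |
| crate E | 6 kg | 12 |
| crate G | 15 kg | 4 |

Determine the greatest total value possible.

31

Take crate H and crate E: weight 9 + 6 = 15 ≤ 21, value 19 + 12 = 31.
No other feasible combination does better.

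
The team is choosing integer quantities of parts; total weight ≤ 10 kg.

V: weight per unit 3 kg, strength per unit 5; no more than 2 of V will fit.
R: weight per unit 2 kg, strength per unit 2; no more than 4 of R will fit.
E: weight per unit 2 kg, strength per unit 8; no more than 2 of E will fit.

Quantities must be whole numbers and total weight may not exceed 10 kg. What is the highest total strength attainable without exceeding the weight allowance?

26

E has the best ratio (8/2); taking only E gives at most 2×8 = 16 (stopped by the supply cap of 2).
Mixing does better — 2×V and 2×E: weight 10 ≤ 10, strength 2·5 + 2·8 = 26.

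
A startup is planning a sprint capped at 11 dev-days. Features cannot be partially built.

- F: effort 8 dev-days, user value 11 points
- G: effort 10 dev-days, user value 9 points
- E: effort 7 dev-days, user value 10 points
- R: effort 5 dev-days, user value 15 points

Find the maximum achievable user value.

15

This is a 0-1 knapsack instance.
Allowing fractional choices, the relaxed optimum would be about 23.6, but features are indivisible.
E: effort 7 ≤ 11, user value 10.
R: effort 5 ≤ 11, user value 15.
F: effort 8 ≤ 11, user value 11.
Best is R with total user value 15.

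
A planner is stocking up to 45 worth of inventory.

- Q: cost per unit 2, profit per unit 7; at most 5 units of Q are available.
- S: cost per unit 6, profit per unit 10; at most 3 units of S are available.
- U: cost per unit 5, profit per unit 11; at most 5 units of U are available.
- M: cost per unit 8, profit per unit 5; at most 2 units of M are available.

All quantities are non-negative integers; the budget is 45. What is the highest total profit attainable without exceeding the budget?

103

Q has the best ratio (7/2); taking only Q gives at most 5×7 = 35 (stopped by the supply cap of 5).
Mixing does better — 4×Q, 2×S, and 5×U: cost 45 ≤ 45, profit 4·7 + 2·10 + 5·11 = 103.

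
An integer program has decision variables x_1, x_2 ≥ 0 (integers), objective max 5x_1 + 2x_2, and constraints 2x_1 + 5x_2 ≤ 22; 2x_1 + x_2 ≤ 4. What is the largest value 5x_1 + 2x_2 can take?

(x_1,x_2)=(2,0) is feasible, giving 10.
(x_1,x_2)=(1,1) is feasible, giving 7.
(x_1,x_2)=(1,0) is feasible, giving 5.
Maximum is 10 at (x_1,x_2)=(2,0).

10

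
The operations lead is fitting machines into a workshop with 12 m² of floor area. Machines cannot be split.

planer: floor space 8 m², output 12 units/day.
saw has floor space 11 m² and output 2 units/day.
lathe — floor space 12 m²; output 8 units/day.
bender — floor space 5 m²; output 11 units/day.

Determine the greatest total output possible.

This is a 0-1 knapsack instance.
lathe: floor space 12 ≤ 12, output 8.
planer: floor space 8 ≤ 12, output 12.
bender: floor space 5 ≤ 12, output 11.
Best is planer with total output 12.

12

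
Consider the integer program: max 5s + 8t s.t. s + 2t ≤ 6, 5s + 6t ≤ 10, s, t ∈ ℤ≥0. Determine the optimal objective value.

(s,t)=(2,0): 1·2+2·0=2≤6, 5·2+6·0=10≤10, objective 10.
(s,t)=(0,1): 1·0+2·1=2≤6, 5·0+6·1=6≤10, objective 8.
(s,t)=(1,0): 1·1+2·0=1≤6, 5·1+6·0=5≤10, objective 5.
(s,t)=(0,0): 1·0+2·0=0≤6, 5·0+6·0=0≤10, objective 0.
Maximum is 10 at (s,t)=(2,0).

10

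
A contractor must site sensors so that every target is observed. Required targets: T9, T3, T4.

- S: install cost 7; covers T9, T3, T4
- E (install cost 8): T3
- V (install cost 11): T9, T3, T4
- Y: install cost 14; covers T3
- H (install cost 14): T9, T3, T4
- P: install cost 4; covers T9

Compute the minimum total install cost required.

7

S alone covers T9, T3, T4 — every target.
Total install cost: 7.
No cover costs less than 7.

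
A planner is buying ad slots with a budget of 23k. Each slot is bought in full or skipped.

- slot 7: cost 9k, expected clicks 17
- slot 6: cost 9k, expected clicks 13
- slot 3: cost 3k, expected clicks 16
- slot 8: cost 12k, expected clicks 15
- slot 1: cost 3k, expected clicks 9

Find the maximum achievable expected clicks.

46

Allowing fractional choices, the relaxed optimum would be about 53.6, but ad slots are indivisible.
slot 7 + slot 6 + slot 3: cost 9 + 9 + 3 = 21 ≤ 23, expected clicks 17 + 13 + 16 = 46.
slot 7 + slot 3 + slot 1: cost 9 + 3 + 3 = 15 ≤ 23, expected clicks 17 + 16 + 9 = 42.
Best is slot 7, slot 6, and slot 3 with total expected clicks 46.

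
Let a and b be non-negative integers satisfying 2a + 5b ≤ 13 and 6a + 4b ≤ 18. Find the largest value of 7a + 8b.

Relaxing integrality, the LP optimum is 27.36 at (a,b) = (1.73, 1.91), which is not an integer point.
(a,b)=(1,2): 2·1+5·2=12≤13, 6·1+4·2=14≤18, objective 23.
(a,b)=(2,1): 2·2+5·1=9≤13, 6·2+4·1=16≤18, objective 22.
(a,b)=(0,2): 2·0+5·2=10≤13, 6·0+4·2=8≤18, objective 16.
No feasible integer point exceeds 23.

23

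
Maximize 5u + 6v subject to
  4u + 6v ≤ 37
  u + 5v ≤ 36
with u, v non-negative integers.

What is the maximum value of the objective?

Relaxing integrality, the LP optimum is 46.25 at (u,v) = (9.25, 0), which is not an integer point.
(u,v)=(9,0): 4·9+6·0=36≤37, 1·9+5·0=9≤36, objective 45.
(u,v)=(8,0): 4·8+6·0=32≤37, 1·8+5·0=8≤36, objective 40.
Maximum is 45 at (u,v)=(9,0).

45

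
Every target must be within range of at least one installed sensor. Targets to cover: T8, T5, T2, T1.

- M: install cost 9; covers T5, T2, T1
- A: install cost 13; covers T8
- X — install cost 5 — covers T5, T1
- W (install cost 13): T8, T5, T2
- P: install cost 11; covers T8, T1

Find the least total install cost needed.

Choose X and W: together they cover T8, T5, T2, T1 — every target.
Total install cost: 5 + 13 = 18.
No cover costs less than 18.

18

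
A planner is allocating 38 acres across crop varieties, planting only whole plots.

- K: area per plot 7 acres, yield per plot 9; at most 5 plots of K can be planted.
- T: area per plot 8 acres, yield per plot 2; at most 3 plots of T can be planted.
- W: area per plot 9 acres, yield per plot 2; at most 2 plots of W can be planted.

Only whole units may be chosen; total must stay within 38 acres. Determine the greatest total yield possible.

45

5×K: area 35 ≤ 38, yield 5·9 = 45.
4×K and 1×W: area 37 ≤ 38, yield 4·9 + 1·2 = 38.
Best is 45.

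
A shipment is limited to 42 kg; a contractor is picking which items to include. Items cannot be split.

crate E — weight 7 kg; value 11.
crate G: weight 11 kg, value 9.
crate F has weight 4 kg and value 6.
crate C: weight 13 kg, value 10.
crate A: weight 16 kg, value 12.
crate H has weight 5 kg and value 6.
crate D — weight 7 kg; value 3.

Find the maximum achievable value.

crate E + crate F + crate C + crate A: weight 7 + 4 + 13 + 16 = 40 ≤ 42, value 11 + 6 + 10 + 12 = 39.
crate E + crate C + crate A + crate H: weight 7 + 13 + 16 + 5 = 41 ≤ 42, value 11 + 10 + 12 + 6 = 39.
crate E + crate G + crate F + crate C + crate H: weight 7 + 11 + 4 + 13 + 5 = 40 ≤ 42, value 11 + 9 + 6 + 10 + 6 = 42.
Best is crate E, crate G, crate F, crate C, and crate H with total value 42.

42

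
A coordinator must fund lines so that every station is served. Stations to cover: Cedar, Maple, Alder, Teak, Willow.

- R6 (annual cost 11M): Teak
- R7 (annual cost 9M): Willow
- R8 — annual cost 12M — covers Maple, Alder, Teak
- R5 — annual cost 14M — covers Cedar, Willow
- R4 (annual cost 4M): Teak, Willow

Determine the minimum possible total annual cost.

This is a weighted set-cover instance.
The greedy cost-per-new-station heuristic would pick R4, R8, and R5 for 30, but a cheaper cover exists.
Choose R8 and R5: together they cover Cedar, Maple, Alder, Teak, Willow — every station.
Total annual cost: 12 + 14 = 26.
No cover costs less than 26.

26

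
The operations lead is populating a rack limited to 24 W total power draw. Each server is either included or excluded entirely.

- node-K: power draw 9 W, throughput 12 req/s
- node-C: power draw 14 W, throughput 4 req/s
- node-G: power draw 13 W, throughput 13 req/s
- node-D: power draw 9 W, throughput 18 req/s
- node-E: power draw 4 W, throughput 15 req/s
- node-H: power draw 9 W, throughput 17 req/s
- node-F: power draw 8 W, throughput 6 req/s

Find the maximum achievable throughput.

Allowing fractional choices, the relaxed optimum would be about 52.7, but servers are indivisible.
node-K + node-E + node-H: power draw 9 + 4 + 9 = 22 ≤ 24, throughput 12 + 15 + 17 = 44.
node-D + node-E + node-H: power draw 9 + 4 + 9 = 22 ≤ 24, throughput 18 + 15 + 17 = 50.
node-K + node-D + node-E: power draw 9 + 9 + 4 = 22 ≤ 24, throughput 12 + 18 + 15 = 45.
Best is node-D, node-E, and node-H with total throughput 50.

50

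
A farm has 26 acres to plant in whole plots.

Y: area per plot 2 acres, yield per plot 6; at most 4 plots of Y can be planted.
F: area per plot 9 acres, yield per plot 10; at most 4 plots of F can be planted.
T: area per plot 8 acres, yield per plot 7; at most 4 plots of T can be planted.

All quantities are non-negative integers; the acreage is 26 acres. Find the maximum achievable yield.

44

Take 4×Y and 2×F: area 26 ≤ 26, yield 4·6 + 2·10 = 44.
Y has the best ratio (6/2) and is taken to its limit of 4; remaining capacity is filled optimally with the others.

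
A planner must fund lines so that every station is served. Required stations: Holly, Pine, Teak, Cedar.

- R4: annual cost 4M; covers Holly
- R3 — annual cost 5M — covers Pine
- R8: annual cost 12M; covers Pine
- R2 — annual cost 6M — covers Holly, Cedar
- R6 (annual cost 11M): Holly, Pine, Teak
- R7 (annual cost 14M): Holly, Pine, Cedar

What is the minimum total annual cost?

17

Choose R2 and R6: together they cover Holly, Pine, Teak, Cedar — every station.
Total annual cost: 6 + 11 = 17.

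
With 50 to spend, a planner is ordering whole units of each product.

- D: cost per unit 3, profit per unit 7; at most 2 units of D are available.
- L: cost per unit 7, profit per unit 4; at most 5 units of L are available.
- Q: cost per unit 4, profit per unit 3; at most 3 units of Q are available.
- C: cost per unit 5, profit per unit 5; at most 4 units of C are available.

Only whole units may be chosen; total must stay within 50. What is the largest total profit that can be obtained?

2×D, 1×L, 3×Q, and 4×C: cost 45 ≤ 50, profit 2·7 + 1·4 + 3·3 + 4·5 = 47.
2×D, 2×L, 2×Q, and 4×C: cost 48 ≤ 50, profit 2·7 + 2·4 + 2·3 + 4·5 = 48.
Best is 48.

48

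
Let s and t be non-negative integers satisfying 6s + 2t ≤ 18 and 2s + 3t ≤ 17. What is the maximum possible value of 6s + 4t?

26

The continuous relaxation peaks at (1.43, 4.71) with value 27.43; rounding to a feasible lattice point costs some objective.
(s,t)=(1,5): 6·1+2·5=16≤18, 2·1+3·5=17≤17, objective 26.
(s,t)=(2,3): 6·2+2·3=18≤18, 2·2+3·3=13≤17, objective 24.
No feasible integer point exceeds 26.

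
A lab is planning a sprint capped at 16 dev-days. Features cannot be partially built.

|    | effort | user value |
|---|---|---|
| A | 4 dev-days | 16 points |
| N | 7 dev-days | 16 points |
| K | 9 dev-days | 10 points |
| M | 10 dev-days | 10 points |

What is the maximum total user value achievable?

32

Take A and N: effort 4 + 7 = 11 ≤ 16, user value 16 + 16 = 32.
No other feasible combination does better.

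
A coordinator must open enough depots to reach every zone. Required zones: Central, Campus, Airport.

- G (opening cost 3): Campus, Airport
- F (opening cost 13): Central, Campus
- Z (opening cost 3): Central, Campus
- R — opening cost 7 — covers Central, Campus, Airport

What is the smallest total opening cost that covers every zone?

6

Choose G and Z: together they cover Central, Campus, Airport — every zone.
Total opening cost: 3 + 3 = 6.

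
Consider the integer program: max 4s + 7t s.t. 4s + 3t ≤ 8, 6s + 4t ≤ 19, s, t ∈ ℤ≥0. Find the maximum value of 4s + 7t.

14

The continuous relaxation peaks at (0, 2.67) with value 18.67; rounding to a feasible lattice point costs some objective.
(s,t)=(0,2): 4·0+3·2=6≤8, 6·0+4·2=8≤19, objective 14.
(s,t)=(1,1): 4·1+3·1=7≤8, 6·1+4·1=10≤19, objective 11.
(s,t)=(0,1): 4·0+3·1=3≤8, 6·0+4·1=4≤19, objective 7.
Maximum is 14 at (s,t)=(0,2).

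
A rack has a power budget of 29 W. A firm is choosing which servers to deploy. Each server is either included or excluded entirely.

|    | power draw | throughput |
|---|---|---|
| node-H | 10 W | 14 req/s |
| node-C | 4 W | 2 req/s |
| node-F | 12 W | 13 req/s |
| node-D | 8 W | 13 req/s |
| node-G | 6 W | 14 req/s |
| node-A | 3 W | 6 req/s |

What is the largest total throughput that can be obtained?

node-F + node-D + node-G + node-A: power draw 12 + 8 + 6 + 3 = 29 ≤ 29, throughput 13 + 13 + 14 + 6 = 46.
node-H + node-D + node-G + node-A: power draw 10 + 8 + 6 + 3 = 27 ≤ 29, throughput 14 + 13 + 14 + 6 = 47.
node-H + node-C + node-D + node-G: power draw 10 + 4 + 8 + 6 = 28 ≤ 29, throughput 14 + 2 + 13 + 14 = 43.
Best is node-H, node-D, node-G, and node-A with total throughput 47.

47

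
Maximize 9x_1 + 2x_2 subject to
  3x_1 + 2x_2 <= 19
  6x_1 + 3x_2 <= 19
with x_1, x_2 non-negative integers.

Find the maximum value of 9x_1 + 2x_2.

(x_1,x_2)=(3,0): 3·3+2·0=9≤19, 6·3+3·0=18≤19, objective 27.
(x_1,x_2)=(2,1): 3·2+2·1=8≤19, 6·2+3·1=15≤19, objective 20.
(x_1,x_2)=(2,0): 3·2+2·0=6≤19, 6·2+3·0=12≤19, objective 18.
The best lattice point is (3,0), giving 27.

27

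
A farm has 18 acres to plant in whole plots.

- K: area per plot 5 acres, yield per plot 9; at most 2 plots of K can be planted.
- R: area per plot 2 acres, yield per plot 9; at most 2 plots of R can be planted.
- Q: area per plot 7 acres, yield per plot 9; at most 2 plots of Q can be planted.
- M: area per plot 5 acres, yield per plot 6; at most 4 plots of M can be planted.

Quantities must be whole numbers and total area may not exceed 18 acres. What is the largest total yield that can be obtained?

2×R and 2×Q: area 18 ≤ 18, yield 2·9 + 2·9 = 36.
1×K, 2×R, and 1×Q: area 16 ≤ 18, yield 1·9 + 2·9 + 1·9 = 36.
Best is 36.

36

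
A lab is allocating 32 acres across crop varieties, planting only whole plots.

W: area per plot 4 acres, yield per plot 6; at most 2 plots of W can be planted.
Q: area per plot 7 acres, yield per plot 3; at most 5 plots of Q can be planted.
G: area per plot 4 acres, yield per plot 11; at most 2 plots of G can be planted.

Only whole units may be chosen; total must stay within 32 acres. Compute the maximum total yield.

40

This is a bounded integer knapsack.
Take 2×W, 2×Q, and 2×G: area 30 ≤ 32, yield 2·6 + 2·3 + 2·11 = 40.
G has the best ratio (11/4) and is taken to its limit of 2; remaining capacity is filled optimally with the others.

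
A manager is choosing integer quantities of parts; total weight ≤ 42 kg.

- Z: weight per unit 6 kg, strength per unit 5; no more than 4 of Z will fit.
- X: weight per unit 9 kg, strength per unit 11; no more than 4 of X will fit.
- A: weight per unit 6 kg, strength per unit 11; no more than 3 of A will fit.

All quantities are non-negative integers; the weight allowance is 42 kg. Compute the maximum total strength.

60

Take 1×Z, 2×X, and 3×A: weight 42 ≤ 42, strength 1·5 + 2·11 + 3·11 = 60.
A has the best ratio (11/6) and is taken to its limit of 3; remaining capacity is filled optimally with the others.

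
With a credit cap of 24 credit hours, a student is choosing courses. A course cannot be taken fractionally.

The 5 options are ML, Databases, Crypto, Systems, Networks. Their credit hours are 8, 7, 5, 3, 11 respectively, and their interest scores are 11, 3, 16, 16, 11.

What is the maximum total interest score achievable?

Allowing fractional choices, the relaxed optimum would be about 51.0, but courses are indivisible.
ML + Databases + Crypto + Systems: credit hours 8 + 7 + 5 + 3 = 23 ≤ 24, interest score 11 + 3 + 16 + 16 = 46.
Crypto + Systems + Networks: credit hours 5 + 3 + 11 = 19 ≤ 24, interest score 16 + 16 + 11 = 43.
ML + Crypto + Systems: credit hours 8 + 5 + 3 = 16 ≤ 24, interest score 11 + 16 + 16 = 43.
Best is ML, Databases, Crypto, and Systems with total interest score 46.

46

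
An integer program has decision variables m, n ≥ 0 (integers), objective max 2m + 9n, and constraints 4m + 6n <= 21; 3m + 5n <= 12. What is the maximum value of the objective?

18

Relaxing integrality, the LP optimum is 21.60 at (m,n) = (0, 2.4), which is not an integer point.
(m,n)=(0,2): 4·0+6·2=12≤21, 3·0+5·2=10≤12, objective 18.
(m,n)=(1,1): 4·1+6·1=10≤21, 3·1+5·1=8≤12, objective 11.
(m,n)=(0,1): 4·0+6·1=6≤21, 3·0+5·1=5≤12, objective 9.
The best lattice point is (0,2), giving 18.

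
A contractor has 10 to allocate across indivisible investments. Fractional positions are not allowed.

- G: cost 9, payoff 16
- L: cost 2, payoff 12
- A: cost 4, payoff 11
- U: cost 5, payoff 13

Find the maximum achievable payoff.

25

L + A: cost 2 + 4 = 6 ≤ 10, payoff 12 + 11 = 23.
L + U: cost 2 + 5 = 7 ≤ 10, payoff 12 + 13 = 25.
A + U: cost 4 + 5 = 9 ≤ 10, payoff 11 + 13 = 24.
Best is L and U with total payoff 25.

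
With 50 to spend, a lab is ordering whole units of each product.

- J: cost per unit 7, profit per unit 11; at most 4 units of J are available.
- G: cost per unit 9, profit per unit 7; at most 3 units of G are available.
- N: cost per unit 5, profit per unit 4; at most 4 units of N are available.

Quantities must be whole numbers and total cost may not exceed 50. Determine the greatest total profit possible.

60

J has the best ratio (11/7); taking only J gives at most 4×11 = 44 (stopped by the supply cap of 4).
Mixing does better — 4×J and 4×N: cost 48 ≤ 50, profit 4·11 + 4·4 = 60.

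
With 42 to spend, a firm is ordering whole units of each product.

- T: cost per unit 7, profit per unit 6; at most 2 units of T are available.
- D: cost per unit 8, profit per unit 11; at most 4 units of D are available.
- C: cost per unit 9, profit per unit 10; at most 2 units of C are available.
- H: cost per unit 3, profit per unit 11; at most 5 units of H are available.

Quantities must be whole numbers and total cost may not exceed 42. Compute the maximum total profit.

3×D and 5×H: cost 39 ≤ 42, profit 3·11 + 5·11 = 88.
2×D, 1×C, and 5×H: cost 40 ≤ 42, profit 2·11 + 1·10 + 5·11 = 87.
Best is 88.

88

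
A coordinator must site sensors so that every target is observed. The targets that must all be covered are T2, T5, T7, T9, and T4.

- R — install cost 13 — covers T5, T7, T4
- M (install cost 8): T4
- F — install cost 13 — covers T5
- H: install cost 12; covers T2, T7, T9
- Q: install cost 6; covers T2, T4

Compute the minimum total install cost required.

25

This is an integer covering problem.
The greedy cost-per-new-target heuristic would pick Q, H, and R for 31, but a cheaper cover exists.
Choose R and H: together they cover T2, T5, T7, T9, T4 — every target.
Total install cost: 13 + 12 = 25.
No cover costs less than 25.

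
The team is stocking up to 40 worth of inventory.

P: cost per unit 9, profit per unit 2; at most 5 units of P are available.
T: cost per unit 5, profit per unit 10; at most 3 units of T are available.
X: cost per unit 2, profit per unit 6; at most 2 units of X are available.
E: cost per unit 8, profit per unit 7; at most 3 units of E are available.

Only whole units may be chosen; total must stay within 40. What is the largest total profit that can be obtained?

56

X has the best ratio (6/2); taking only X gives at most 2×6 = 12 (stopped by the supply cap of 2).
Mixing does better — 3×T, 2×X, and 2×E: cost 35 ≤ 40, profit 3·10 + 2·6 + 2·7 = 56.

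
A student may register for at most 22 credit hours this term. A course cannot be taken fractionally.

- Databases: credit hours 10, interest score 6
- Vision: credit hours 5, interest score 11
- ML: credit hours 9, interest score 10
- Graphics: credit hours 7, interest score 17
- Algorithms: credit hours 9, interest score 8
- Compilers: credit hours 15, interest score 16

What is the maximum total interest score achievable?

This is an integer program with binary decision variables.
Vision + ML + Graphics: credit hours 5 + 9 + 7 = 21 ≤ 22, interest score 11 + 10 + 17 = 38.
Databases + Vision + Graphics: credit hours 10 + 5 + 7 = 22 ≤ 22, interest score 6 + 11 + 17 = 34.
Vision + Graphics + Algorithms: credit hours 5 + 7 + 9 = 21 ≤ 22, interest score 11 + 17 + 8 = 36.
Best is Vision, ML, and Graphics with total interest score 38.

38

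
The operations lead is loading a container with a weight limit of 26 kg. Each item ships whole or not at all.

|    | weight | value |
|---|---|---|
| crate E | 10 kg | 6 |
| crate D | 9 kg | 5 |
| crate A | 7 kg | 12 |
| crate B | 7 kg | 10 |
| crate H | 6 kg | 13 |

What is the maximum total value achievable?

This is an integer program with binary decision variables.
Allowing fractional choices, the relaxed optimum would be about 38.6, but items are indivisible.
crate D + crate A + crate H: weight 9 + 7 + 6 = 22 ≤ 26, value 5 + 12 + 13 = 30.
crate E + crate A + crate H: weight 10 + 7 + 6 = 23 ≤ 26, value 6 + 12 + 13 = 31.
crate A + crate B + crate H: weight 7 + 7 + 6 = 20 ≤ 26, value 12 + 10 + 13 = 35.
Best is crate A, crate B, and crate H with total value 35.

35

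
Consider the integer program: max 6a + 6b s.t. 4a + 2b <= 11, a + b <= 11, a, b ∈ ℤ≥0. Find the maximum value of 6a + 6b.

The continuous relaxation peaks at (0, 5.5) with value 33.00; rounding to a feasible lattice point costs some objective.
(a,b)=(0,5): 4·0+2·5=10≤11, 1·0+1·5=5≤11, objective 30.
(a,b)=(0,4): 4·0+2·4=8≤11, 1·0+1·4=4≤11, objective 24.
The best lattice point is (0,5), giving 30.

30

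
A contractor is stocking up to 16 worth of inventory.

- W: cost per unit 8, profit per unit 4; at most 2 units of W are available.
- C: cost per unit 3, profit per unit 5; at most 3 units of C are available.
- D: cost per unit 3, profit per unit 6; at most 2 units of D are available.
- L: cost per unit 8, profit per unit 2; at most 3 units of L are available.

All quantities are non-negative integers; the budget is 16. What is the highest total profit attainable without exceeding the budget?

27

2×C and 2×D: cost 12 ≤ 16, profit 2·5 + 2·6 = 22.
3×C and 2×D: cost 15 ≤ 16, profit 3·5 + 2·6 = 27.
Best is 27.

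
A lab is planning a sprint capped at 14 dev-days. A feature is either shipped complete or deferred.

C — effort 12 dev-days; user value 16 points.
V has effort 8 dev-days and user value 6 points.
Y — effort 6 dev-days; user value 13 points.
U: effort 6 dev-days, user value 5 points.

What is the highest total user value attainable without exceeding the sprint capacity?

19

Take V and Y: effort 8 + 6 = 14 ≤ 14, user value 6 + 13 = 19.
No other feasible combination does better.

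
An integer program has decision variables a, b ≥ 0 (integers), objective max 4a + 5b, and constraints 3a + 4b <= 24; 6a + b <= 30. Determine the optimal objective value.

Relaxing integrality, the LP optimum is 31.14 at (a,b) = (4.57, 2.57), which is not an integer point.
(a,b)=(4,3): 3·4+4·3=24≤24, 6·4+1·3=27≤30, objective 31.
(a,b)=(3,3): 3·3+4·3=21≤24, 6·3+1·3=21≤30, objective 27.
(a,b)=(4,2): 3·4+4·2=20≤24, 6·4+1·2=26≤30, objective 26.
The best lattice point is (4,3), giving 31.

31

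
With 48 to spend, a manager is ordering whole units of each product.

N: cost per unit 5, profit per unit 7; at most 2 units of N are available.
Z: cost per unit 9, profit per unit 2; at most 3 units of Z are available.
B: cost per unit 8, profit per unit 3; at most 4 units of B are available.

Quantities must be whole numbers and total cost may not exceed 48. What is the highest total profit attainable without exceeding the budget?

26

This is a bounded integer knapsack.
N has the best ratio (7/5); taking only N gives at most 2×7 = 14 (stopped by the supply cap of 2).
Mixing does better — 2×N and 4×B: cost 42 ≤ 48, profit 2·7 + 4·3 = 26.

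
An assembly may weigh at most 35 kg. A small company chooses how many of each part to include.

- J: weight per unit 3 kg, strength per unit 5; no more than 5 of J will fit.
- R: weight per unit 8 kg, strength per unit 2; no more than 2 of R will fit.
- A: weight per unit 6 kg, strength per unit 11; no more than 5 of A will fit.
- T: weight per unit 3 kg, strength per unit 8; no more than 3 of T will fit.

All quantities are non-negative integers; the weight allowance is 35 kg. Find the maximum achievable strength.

68

2×J, 3×A, and 3×T: weight 33 ≤ 35, strength 2·5 + 3·11 + 3·8 = 67.
4×A and 3×T: weight 33 ≤ 35, strength 4·11 + 3·8 = 68.
Best is 68.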